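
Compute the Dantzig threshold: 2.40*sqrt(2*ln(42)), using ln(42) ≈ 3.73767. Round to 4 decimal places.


ln(42) ≈ 3.73767.
2*ln(n) ≈ 7.47534.
sqrt(2*ln(n)) ≈ sqrt(7.47534) ≈ 2.734107.
threshold ≈ 2.40*2.734107 = 6.5618568 ≈ 6.5619.

6.5619


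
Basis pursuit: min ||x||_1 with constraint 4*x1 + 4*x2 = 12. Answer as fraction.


Axis intercepts:
  x1 = 3, x2 = 0: L1 = 3
  x1 = 0, x2 = 3: L1 = 3
x* = (3, 0)
||x*||_1 = 3.

3


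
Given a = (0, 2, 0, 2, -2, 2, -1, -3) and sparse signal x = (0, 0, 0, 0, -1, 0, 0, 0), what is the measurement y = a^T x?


Non-zero terms: ['-2*-1']
Products: [2]
y = sum = 2.

2


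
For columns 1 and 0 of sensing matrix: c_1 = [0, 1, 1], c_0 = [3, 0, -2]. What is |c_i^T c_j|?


Inner product: 0*3 + 1*0 + 1*-2
Products: [0, 0, -2]
Sum = -2.
|dot| = 2.

2


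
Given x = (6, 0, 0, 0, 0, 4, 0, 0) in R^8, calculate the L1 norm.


Non-zero entries: [(0, 6), (5, 4)]
Absolute values: [6, 4]
||x||_1 = sum = 10.

10


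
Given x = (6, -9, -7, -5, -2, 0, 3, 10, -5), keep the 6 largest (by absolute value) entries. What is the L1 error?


Sorted |x_i| descending: [10, 9, 7, 6, 5, 5, 3, 2, 0]
Keep top 6: [10, 9, 7, 6, 5, 5]
Tail entries: [3, 2, 0]
L1 error = sum of tail = 5.

5


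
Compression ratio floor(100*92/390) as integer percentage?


100*m/n = 100*92/390 ≈ 23.5897.
floor = 23.

23


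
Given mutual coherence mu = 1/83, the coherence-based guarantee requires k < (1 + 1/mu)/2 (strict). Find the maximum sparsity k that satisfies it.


1/mu = 83.
1 + 1/mu = 84.
(1 + 1/mu)/2 = 42 is an integer and the inequality is strict, so k_max = 42 - 1 = 41.

41


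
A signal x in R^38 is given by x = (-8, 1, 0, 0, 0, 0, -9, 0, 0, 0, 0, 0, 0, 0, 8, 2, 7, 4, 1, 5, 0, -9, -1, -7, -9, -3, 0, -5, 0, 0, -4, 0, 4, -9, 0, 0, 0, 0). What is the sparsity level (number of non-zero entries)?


Non-zero positions: [0, 1, 6, 14, 15, 16, 17, 18, 19, 21, 22, 23, 24, 25, 27, 30, 32, 33].
Sparsity = 18.

18


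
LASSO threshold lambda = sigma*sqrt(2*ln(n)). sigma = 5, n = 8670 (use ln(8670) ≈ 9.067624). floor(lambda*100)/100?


ln(8670) ≈ 9.067624.
2*ln(n) ≈ 18.135248.
sqrt(2*ln(n)) ≈ sqrt(18.135248) ≈ 4.25855.
lambda ≈ 5*4.25855 = 21.29275.
floor(lambda*100)/100 = 21.29.

21.29


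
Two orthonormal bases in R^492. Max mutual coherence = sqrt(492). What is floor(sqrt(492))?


22^2 = 484 <= 492 < 529 = 23^2, so 22 <= sqrt(492) < 23.
floor(sqrt(492)) = 22.

22


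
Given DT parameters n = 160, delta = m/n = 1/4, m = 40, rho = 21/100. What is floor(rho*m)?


m = 1/4*160 = 40.
rho = 21/100.
rho*m = 21/100*40 = 8.4.
k = floor(8.4) = 8.

8


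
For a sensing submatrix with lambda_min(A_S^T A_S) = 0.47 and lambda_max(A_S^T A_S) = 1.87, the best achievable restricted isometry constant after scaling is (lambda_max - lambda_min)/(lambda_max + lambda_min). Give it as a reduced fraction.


lambda_max - lambda_min = 1.87 - 0.47 = 1.40.
lambda_max + lambda_min = 1.87 + 0.47 = 2.34.
delta = 1.40/2.34 = 140/234 = 70/117.

70/117


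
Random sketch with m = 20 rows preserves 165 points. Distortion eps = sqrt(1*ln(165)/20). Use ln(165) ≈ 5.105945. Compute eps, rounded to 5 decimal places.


ln(165) ≈ 5.105945.
1*ln(N)/m ≈ 1*5.105945/20 ≈ 0.25529725.
eps = sqrt(0.25529725) ≈ 0.5052695 ≈ 0.50527.

0.50527


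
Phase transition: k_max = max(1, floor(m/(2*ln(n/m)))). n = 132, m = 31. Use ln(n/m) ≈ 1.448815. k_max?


n/m = 132/31.
ln(n/m) ≈ 1.448815.
2*ln(n/m) ≈ 2.89763.
m/(2*ln(n/m)) ≈ 31/2.89763 ≈ 10.6984.
floor = 10.
k_max = max(1, 10) = 10.

10


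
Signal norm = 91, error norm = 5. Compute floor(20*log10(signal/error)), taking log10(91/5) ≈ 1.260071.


||x||/||e|| = 91/5.
log10(91/5) ≈ 1.260071.
20*log10(||x||/||e||) ≈ 20*1.260071 = 25.20142.
floor(25.20142) = 25.

25


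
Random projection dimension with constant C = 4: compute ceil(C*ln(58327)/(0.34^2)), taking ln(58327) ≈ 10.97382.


ln(58327) ≈ 10.97382.
eps^2 = 0.34^2 = 0.1156.
C*ln(N)/eps^2 ≈ 4*10.97382/0.1156 ≈ 379.717.
m = ceil(379.717) = 380.

380


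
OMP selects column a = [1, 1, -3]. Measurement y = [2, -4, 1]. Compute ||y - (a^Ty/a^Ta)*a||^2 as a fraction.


a^T a = 11.
a^T y = -5.
coeff = -5/11 = -5/11.
||r||^2 = 206/11.

206/11


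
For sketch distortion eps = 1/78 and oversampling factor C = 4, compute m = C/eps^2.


1/eps = 78.
(1/eps)^2 = 6084.
m = 4*6084 = 24336.

24336


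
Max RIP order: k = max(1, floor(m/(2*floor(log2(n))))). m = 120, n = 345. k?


floor(log2(345)) = 8.
2*8 = 16.
m/(2*floor(log2(n))) = 120/16 ≈ 7.5.
floor = 7.
k = max(1, 7) = 7.

7


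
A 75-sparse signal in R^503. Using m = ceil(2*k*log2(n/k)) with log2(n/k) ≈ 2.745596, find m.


log2(n/k) = log2(503/75) ≈ 2.745596.
2*k*log2(n/k) ≈ 2*75*2.745596 = 411.8394.
m = ceil(411.8394) = 412.

412


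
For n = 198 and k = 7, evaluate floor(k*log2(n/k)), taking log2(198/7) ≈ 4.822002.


log2(n/k) = log2(198/7) ≈ 4.822002.
k*log2(n/k) ≈ 7*4.822002 = 33.754014.
floor(33.754014) = 33.

33


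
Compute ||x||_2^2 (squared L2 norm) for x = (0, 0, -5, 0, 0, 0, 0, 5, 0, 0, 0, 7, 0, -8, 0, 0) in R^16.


Non-zero entries: [(2, -5), (7, 5), (11, 7), (13, -8)]
Squares: [25, 25, 49, 64]
||x||_2^2 = sum = 163.

163


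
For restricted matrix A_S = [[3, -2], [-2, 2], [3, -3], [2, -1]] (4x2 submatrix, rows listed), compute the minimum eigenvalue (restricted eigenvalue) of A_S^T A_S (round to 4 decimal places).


A_S^T A_S = [[26, -21], [-21, 18]].
trace = 44.
det = 27.
disc = trace^2 - 4*det = 1936 - 4*27 = 1828.
sqrt(1828) ≈ 42.755117.
lam_min = (44 - sqrt(1828))/2 ≈ (44 - 42.755117)/2 = 0.6224415 ≈ 0.6224.

0.6224


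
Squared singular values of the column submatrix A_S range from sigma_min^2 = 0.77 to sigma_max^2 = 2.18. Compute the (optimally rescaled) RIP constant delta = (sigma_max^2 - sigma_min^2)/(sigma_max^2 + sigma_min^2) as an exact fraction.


lambda_max - lambda_min = 2.18 - 0.77 = 1.41.
lambda_max + lambda_min = 2.18 + 0.77 = 2.95.
delta = 1.41/2.95 = 141/295.

141/295


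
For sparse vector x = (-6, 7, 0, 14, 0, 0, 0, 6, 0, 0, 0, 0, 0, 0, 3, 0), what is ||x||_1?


Non-zero entries: [(0, -6), (1, 7), (3, 14), (7, 6), (14, 3)]
Absolute values: [6, 7, 14, 6, 3]
||x||_1 = sum = 36.

36


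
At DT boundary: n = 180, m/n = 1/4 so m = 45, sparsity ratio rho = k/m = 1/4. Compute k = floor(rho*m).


m = 1/4*180 = 45.
rho = 1/4.
rho*m = 1/4*45 = 11.25.
k = floor(11.25) = 11.

11


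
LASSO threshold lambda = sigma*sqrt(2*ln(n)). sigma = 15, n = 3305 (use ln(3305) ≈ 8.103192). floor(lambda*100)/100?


ln(3305) ≈ 8.103192.
2*ln(n) ≈ 16.206384.
sqrt(2*ln(n)) ≈ sqrt(16.206384) ≈ 4.025715.
lambda ≈ 15*4.025715 = 60.385725.
floor(lambda*100)/100 = 60.38.

60.38


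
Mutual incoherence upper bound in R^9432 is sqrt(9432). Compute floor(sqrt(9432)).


97^2 = 9409 <= 9432 < 9604 = 98^2, so 97 <= sqrt(9432) < 98.
floor(sqrt(9432)) = 97.

97


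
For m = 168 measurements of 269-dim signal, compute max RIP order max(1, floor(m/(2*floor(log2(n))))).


floor(log2(269)) = 8.
2*8 = 16.
m/(2*floor(log2(n))) = 168/16 ≈ 10.5.
floor = 10.
k = max(1, 10) = 10.

10


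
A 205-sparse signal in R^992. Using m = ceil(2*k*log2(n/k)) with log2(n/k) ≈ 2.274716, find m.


log2(n/k) = log2(992/205) ≈ 2.274716.
2*k*log2(n/k) ≈ 2*205*2.274716 = 932.63356.
m = ceil(932.63356) = 933.

933


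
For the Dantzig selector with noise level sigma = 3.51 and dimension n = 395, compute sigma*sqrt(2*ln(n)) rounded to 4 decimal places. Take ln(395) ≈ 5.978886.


ln(395) ≈ 5.978886.
2*ln(n) ≈ 11.957772.
sqrt(2*ln(n)) ≈ sqrt(11.957772) ≈ 3.458001.
threshold ≈ 3.51*3.458001 = 12.13758351 ≈ 12.1376.

12.1376


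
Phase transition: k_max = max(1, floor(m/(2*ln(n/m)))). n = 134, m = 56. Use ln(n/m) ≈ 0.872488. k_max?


n/m = 134/56 = 67/28.
ln(n/m) ≈ 0.872488.
2*ln(n/m) ≈ 1.744976.
m/(2*ln(n/m)) ≈ 56/1.744976 ≈ 32.0921.
floor = 32.
k_max = max(1, 32) = 32.

32


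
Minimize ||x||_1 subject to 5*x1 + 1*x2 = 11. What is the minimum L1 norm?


Axis intercepts:
  x1 = 11/5, x2 = 0: L1 = 11/5
  x1 = 0, x2 = 11: L1 = 11
x* = (11/5, 0)
||x*||_1 = 11/5.

11/5


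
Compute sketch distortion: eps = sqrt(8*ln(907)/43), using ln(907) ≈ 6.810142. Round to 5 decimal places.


ln(907) ≈ 6.810142.
8*ln(N)/m ≈ 8*6.810142/43 ≈ 1.26700316.
eps = sqrt(1.26700316) ≈ 1.1256123 ≈ 1.12561.

1.12561


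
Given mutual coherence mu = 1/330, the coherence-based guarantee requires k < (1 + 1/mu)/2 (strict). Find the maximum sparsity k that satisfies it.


1/mu = 330.
1 + 1/mu = 331.
(1 + 1/mu)/2 = 165.5 is not an integer, so k_max = floor(165.5) = 165.

165


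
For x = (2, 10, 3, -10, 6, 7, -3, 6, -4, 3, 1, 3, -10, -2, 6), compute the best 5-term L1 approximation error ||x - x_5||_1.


Sorted |x_i| descending: [10, 10, 10, 7, 6, 6, 6, 4, 3, 3, 3, 3, 2, 2, 1]
Keep top 5: [10, 10, 10, 7, 6]
Tail entries: [6, 6, 4, 3, 3, 3, 3, 2, 2, 1]
L1 error = sum of tail = 33.

33


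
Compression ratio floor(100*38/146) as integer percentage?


100*m/n = 100*38/146 ≈ 26.0274.
floor = 26.

26


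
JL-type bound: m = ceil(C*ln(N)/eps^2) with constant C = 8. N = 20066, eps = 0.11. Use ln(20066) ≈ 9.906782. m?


ln(20066) ≈ 9.906782.
eps^2 = 0.11^2 = 0.0121.
C*ln(N)/eps^2 ≈ 8*9.906782/0.0121 ≈ 6549.9385.
m = ceil(6549.9385) = 6550.

6550


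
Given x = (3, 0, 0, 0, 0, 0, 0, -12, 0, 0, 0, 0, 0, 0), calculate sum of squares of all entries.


Non-zero entries: [(0, 3), (7, -12)]
Squares: [9, 144]
||x||_2^2 = sum = 153.

153


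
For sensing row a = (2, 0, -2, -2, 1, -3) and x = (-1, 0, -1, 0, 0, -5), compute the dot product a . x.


Non-zero terms: ['2*-1', '-2*-1', '-3*-5']
Products: [-2, 2, 15]
y = sum = 15.

15


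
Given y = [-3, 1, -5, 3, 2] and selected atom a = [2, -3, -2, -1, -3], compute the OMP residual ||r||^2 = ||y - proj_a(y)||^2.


a^T a = 27.
a^T y = -8.
coeff = -8/27 = -8/27.
||r||^2 = 1232/27.

1232/27


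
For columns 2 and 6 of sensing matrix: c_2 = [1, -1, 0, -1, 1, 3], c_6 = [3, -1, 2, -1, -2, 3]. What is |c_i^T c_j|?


Inner product: 1*3 + -1*-1 + 0*2 + -1*-1 + 1*-2 + 3*3
Products: [3, 1, 0, 1, -2, 9]
Sum = 12.
|dot| = 12.

12


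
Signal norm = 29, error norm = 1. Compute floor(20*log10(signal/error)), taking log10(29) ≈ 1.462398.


||x||/||e|| = 29/1 = 29.
log10(29) ≈ 1.462398.
20*log10(||x||/||e||) ≈ 20*1.462398 = 29.24796.
floor(29.24796) = 29.

29


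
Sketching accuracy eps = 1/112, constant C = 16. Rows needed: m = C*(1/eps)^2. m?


1/eps = 112.
(1/eps)^2 = 12544.
m = 16*12544 = 200704.

200704


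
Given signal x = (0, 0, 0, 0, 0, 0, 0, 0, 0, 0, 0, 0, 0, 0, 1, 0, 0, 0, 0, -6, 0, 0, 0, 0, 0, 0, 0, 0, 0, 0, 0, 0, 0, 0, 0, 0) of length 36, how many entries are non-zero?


Non-zero positions: [14, 19].
Sparsity = 2.

2


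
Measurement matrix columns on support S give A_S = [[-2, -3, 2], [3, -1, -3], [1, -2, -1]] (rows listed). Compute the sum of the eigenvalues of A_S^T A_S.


Sum of eigenvalues of A_S^T A_S = trace(A_S^T A_S) = sum of squared column norms of A_S.
A_S^T A_S diagonal: [14, 14, 14].
trace = 14 + 14 + 14 = 42.

42


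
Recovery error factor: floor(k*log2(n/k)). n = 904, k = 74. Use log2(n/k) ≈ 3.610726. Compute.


log2(n/k) = log2(904/74) ≈ 3.610726.
k*log2(n/k) ≈ 74*3.610726 = 267.193724.
floor(267.193724) = 267.

267


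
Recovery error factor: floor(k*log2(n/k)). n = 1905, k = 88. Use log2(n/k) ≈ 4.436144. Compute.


log2(n/k) = log2(1905/88) ≈ 4.436144.
k*log2(n/k) ≈ 88*4.436144 = 390.380672.
floor(390.380672) = 390.

390


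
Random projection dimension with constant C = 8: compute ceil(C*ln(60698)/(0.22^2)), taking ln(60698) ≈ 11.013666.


ln(60698) ≈ 11.013666.
eps^2 = 0.22^2 = 0.0484.
C*ln(N)/eps^2 ≈ 8*11.013666/0.0484 ≈ 1820.4407.
m = ceil(1820.4407) = 1821.

1821


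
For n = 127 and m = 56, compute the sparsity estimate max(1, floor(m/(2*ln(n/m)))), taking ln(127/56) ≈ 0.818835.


n/m = 127/56.
ln(n/m) ≈ 0.818835.
2*ln(n/m) ≈ 1.63767.
m/(2*ln(n/m)) ≈ 56/1.63767 ≈ 34.1949.
floor = 34.
k_max = max(1, 34) = 34.

34


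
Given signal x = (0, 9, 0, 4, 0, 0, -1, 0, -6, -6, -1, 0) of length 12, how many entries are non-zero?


Non-zero positions: [1, 3, 6, 8, 9, 10].
Sparsity = 6.

6


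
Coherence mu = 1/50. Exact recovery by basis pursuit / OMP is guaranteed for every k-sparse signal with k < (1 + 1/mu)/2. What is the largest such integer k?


1/mu = 50.
1 + 1/mu = 51.
(1 + 1/mu)/2 = 25.5 is not an integer, so k_max = floor(25.5) = 25.

25


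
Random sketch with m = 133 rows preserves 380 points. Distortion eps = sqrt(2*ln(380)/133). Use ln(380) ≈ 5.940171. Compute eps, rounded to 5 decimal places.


ln(380) ≈ 5.940171.
2*ln(N)/m ≈ 2*5.940171/133 ≈ 0.08932588.
eps = sqrt(0.08932588) ≈ 0.2988744 ≈ 0.29887.

0.29887


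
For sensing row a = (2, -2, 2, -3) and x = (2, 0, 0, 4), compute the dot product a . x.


Non-zero terms: ['2*2', '-3*4']
Products: [4, -12]
y = sum = -8.

-8


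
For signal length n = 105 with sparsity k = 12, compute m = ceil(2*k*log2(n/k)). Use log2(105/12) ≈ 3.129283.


log2(n/k) = log2(105/12) ≈ 3.129283.
2*k*log2(n/k) ≈ 2*12*3.129283 = 75.102792.
m = ceil(75.102792) = 76.

76


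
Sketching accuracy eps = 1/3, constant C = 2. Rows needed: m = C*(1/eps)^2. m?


1/eps = 3.
(1/eps)^2 = 9.
m = 2*9 = 18.

18


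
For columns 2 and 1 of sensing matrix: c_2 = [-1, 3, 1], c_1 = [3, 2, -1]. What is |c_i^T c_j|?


Inner product: -1*3 + 3*2 + 1*-1
Products: [-3, 6, -1]
Sum = 2.
|dot| = 2.

2


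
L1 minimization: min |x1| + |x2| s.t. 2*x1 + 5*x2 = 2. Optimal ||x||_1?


Axis intercepts:
  x1 = 1, x2 = 0: L1 = 1
  x1 = 0, x2 = 2/5: L1 = 2/5
x* = (0, 2/5)
||x*||_1 = 2/5.

2/5


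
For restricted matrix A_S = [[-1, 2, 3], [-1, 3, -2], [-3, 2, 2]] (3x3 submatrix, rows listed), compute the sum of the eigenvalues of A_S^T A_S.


Sum of eigenvalues of A_S^T A_S = trace(A_S^T A_S) = sum of squared column norms of A_S.
A_S^T A_S diagonal: [11, 17, 17].
trace = 11 + 17 + 17 = 45.

45


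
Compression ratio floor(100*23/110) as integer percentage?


100*m/n = 100*23/110 ≈ 20.9091.
floor = 20.

20


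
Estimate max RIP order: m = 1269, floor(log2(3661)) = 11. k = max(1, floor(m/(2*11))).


floor(log2(3661)) = 11.
2*11 = 22.
m/(2*floor(log2(n))) = 1269/22 ≈ 57.6818.
floor = 57.
k = max(1, 57) = 57.

57


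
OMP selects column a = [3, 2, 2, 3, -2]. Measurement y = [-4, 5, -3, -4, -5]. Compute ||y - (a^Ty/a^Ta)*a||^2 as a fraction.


a^T a = 30.
a^T y = -10.
coeff = -10/30 = -1/3.
||r||^2 = 263/3.

263/3


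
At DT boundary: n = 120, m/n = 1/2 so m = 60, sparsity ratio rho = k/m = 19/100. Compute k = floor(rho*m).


m = 1/2*120 = 60.
rho = 19/100.
rho*m = 19/100*60 = 11.4.
k = floor(11.4) = 11.

11


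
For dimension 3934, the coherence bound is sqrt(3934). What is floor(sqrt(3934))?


62^2 = 3844 <= 3934 < 3969 = 63^2, so 62 <= sqrt(3934) < 63.
floor(sqrt(3934)) = 62.

62


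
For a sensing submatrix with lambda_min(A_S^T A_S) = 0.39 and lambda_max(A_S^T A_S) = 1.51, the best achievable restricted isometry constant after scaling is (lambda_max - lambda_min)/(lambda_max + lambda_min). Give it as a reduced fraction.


lambda_max - lambda_min = 1.51 - 0.39 = 1.12.
lambda_max + lambda_min = 1.51 + 0.39 = 1.90.
delta = 1.12/1.90 = 112/190 = 56/95.

56/95


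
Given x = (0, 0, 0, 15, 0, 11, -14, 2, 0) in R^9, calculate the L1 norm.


Non-zero entries: [(3, 15), (5, 11), (6, -14), (7, 2)]
Absolute values: [15, 11, 14, 2]
||x||_1 = sum = 42.

42


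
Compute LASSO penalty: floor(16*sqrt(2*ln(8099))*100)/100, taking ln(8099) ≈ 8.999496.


ln(8099) ≈ 8.999496.
2*ln(n) ≈ 17.998992.
sqrt(2*ln(n)) ≈ sqrt(17.998992) ≈ 4.242522.
lambda ≈ 16*4.242522 = 67.880352.
floor(lambda*100)/100 = 67.88.

67.88


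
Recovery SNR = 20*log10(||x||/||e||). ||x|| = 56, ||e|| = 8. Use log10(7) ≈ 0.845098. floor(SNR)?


||x||/||e|| = 56/8 = 7.
log10(7) ≈ 0.845098.
20*log10(||x||/||e||) ≈ 20*0.845098 = 16.90196.
floor(16.90196) = 16.

16


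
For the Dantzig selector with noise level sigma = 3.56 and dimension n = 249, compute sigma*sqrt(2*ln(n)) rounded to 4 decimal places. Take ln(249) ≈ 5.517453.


ln(249) ≈ 5.517453.
2*ln(n) ≈ 11.034906.
sqrt(2*ln(n)) ≈ sqrt(11.034906) ≈ 3.321883.
threshold ≈ 3.56*3.321883 = 11.82590348 ≈ 11.8259.

11.8259


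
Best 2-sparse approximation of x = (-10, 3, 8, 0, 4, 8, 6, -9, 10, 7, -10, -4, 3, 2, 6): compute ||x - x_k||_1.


Sorted |x_i| descending: [10, 10, 10, 9, 8, 8, 7, 6, 6, 4, 4, 3, 3, 2, 0]
Keep top 2: [10, 10]
Tail entries: [10, 9, 8, 8, 7, 6, 6, 4, 4, 3, 3, 2, 0]
L1 error = sum of tail = 70.

70


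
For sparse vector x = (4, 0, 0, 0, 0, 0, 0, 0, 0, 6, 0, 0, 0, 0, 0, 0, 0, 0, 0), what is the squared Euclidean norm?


Non-zero entries: [(0, 4), (9, 6)]
Squares: [16, 36]
||x||_2^2 = sum = 52.

52


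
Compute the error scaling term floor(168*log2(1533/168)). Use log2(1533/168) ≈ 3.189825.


log2(n/k) = log2(1533/168) ≈ 3.189825.
k*log2(n/k) ≈ 168*3.189825 = 535.8906.
floor(535.8906) = 535.

535


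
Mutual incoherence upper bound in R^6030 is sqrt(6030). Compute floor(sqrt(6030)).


77^2 = 5929 <= 6030 < 6084 = 78^2, so 77 <= sqrt(6030) < 78.
floor(sqrt(6030)) = 77.

77


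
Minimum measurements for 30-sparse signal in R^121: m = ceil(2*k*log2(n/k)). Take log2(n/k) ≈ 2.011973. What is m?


log2(n/k) = log2(121/30) ≈ 2.011973.
2*k*log2(n/k) ≈ 2*30*2.011973 = 120.71838.
m = ceil(120.71838) = 121.

121


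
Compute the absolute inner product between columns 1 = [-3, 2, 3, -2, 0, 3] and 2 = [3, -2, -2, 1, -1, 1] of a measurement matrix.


Inner product: -3*3 + 2*-2 + 3*-2 + -2*1 + 0*-1 + 3*1
Products: [-9, -4, -6, -2, 0, 3]
Sum = -18.
|dot| = 18.

18


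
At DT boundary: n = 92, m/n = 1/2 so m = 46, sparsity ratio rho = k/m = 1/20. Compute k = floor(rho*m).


m = 1/2*92 = 46.
rho = 1/20.
rho*m = 1/20*46 = 2.3.
k = floor(2.3) = 2.

2


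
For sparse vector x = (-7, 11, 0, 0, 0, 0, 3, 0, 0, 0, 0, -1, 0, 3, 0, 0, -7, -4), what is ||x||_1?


Non-zero entries: [(0, -7), (1, 11), (6, 3), (11, -1), (13, 3), (16, -7), (17, -4)]
Absolute values: [7, 11, 3, 1, 3, 7, 4]
||x||_1 = sum = 36.

36


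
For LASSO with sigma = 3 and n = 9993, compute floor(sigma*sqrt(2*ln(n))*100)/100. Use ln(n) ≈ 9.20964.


ln(9993) ≈ 9.20964.
2*ln(n) ≈ 18.41928.
sqrt(2*ln(n)) ≈ sqrt(18.41928) ≈ 4.291769.
lambda ≈ 3*4.291769 = 12.875307.
floor(lambda*100)/100 = 12.87.

12.87


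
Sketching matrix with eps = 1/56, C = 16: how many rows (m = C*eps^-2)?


1/eps = 56.
(1/eps)^2 = 3136.
m = 16*3136 = 50176.

50176


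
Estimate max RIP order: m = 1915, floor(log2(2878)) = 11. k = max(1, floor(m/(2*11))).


floor(log2(2878)) = 11.
2*11 = 22.
m/(2*floor(log2(n))) = 1915/22 ≈ 87.0455.
floor = 87.
k = max(1, 87) = 87.

87


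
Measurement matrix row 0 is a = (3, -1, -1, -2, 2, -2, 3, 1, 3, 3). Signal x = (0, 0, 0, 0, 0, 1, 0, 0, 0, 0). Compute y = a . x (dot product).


Non-zero terms: ['-2*1']
Products: [-2]
y = sum = -2.

-2


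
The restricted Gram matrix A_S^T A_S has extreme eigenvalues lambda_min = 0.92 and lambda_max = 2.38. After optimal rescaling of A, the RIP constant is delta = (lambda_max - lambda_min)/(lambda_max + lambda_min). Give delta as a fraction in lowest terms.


lambda_max - lambda_min = 2.38 - 0.92 = 1.46.
lambda_max + lambda_min = 2.38 + 0.92 = 3.30.
delta = 1.46/3.30 = 146/330 = 73/165.

73/165


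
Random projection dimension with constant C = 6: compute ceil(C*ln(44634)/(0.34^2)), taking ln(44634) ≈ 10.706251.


ln(44634) ≈ 10.706251.
eps^2 = 0.34^2 = 0.1156.
C*ln(N)/eps^2 ≈ 6*10.706251/0.1156 ≈ 555.6878.
m = ceil(555.6878) = 556.

556


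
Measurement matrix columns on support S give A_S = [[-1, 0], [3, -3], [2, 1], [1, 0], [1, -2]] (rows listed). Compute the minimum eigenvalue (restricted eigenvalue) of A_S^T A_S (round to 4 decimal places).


A_S^T A_S = [[16, -9], [-9, 14]].
trace = 30.
det = 143.
disc = trace^2 - 4*det = 900 - 4*143 = 328.
sqrt(328) ≈ 18.110770.
lam_min = (30 - sqrt(328))/2 ≈ (30 - 18.110770)/2 = 5.944615 ≈ 5.9446.

5.9446


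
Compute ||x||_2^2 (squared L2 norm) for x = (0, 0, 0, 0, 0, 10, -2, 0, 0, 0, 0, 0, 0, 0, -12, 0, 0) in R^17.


Non-zero entries: [(5, 10), (6, -2), (14, -12)]
Squares: [100, 4, 144]
||x||_2^2 = sum = 248.

248


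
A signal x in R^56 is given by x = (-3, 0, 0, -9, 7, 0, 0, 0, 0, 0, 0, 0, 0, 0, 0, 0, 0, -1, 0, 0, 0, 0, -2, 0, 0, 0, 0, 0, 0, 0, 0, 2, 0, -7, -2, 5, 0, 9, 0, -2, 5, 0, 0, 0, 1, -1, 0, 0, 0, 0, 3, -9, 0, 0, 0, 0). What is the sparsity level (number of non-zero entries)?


Non-zero positions: [0, 3, 4, 17, 22, 31, 33, 34, 35, 37, 39, 40, 44, 45, 50, 51].
Sparsity = 16.

16


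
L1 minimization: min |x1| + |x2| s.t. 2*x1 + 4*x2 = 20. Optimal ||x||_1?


Axis intercepts:
  x1 = 10, x2 = 0: L1 = 10
  x1 = 0, x2 = 5: L1 = 5
x* = (0, 5)
||x*||_1 = 5.

5


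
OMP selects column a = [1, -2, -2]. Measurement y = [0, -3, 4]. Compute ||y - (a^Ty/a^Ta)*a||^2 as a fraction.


a^T a = 9.
a^T y = -2.
coeff = -2/9 = -2/9.
||r||^2 = 221/9.

221/9


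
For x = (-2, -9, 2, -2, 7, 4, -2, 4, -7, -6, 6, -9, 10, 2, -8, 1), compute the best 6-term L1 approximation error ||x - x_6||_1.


Sorted |x_i| descending: [10, 9, 9, 8, 7, 7, 6, 6, 4, 4, 2, 2, 2, 2, 2, 1]
Keep top 6: [10, 9, 9, 8, 7, 7]
Tail entries: [6, 6, 4, 4, 2, 2, 2, 2, 2, 1]
L1 error = sum of tail = 31.

31


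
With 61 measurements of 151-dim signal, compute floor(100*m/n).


100*m/n = 100*61/151 ≈ 40.3974.
floor = 40.

40


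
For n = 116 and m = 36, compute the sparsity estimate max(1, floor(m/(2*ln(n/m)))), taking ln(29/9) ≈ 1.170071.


n/m = 116/36 = 29/9.
ln(n/m) ≈ 1.170071.
2*ln(n/m) ≈ 2.340142.
m/(2*ln(n/m)) ≈ 36/2.340142 ≈ 15.3837.
floor = 15.
k_max = max(1, 15) = 15.

15


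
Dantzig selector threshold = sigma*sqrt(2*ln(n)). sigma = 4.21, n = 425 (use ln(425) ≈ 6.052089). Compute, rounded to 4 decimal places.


ln(425) ≈ 6.052089.
2*ln(n) ≈ 12.104178.
sqrt(2*ln(n)) ≈ sqrt(12.104178) ≈ 3.479106.
threshold ≈ 4.21*3.479106 = 14.64703626 ≈ 14.6470.

14.6470


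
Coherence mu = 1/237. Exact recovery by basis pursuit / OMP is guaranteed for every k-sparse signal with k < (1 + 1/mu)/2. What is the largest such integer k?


1/mu = 237.
1 + 1/mu = 238.
(1 + 1/mu)/2 = 119 is an integer and the inequality is strict, so k_max = 119 - 1 = 118.

118


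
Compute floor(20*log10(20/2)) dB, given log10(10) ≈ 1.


||x||/||e|| = 20/2 = 10.
log10(10) ≈ 1.
20*log10(||x||/||e||) ≈ 20*1 = 20.
floor(20) = 20.

20


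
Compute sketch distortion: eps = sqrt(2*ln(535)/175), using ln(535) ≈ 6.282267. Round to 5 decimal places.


ln(535) ≈ 6.282267.
2*ln(N)/m ≈ 2*6.282267/175 ≈ 0.07179734.
eps = sqrt(0.07179734) ≈ 0.2679503 ≈ 0.26795.

0.26795


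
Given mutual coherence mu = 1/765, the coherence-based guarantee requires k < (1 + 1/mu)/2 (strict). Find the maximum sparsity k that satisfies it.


1/mu = 765.
1 + 1/mu = 766.
(1 + 1/mu)/2 = 383 is an integer and the inequality is strict, so k_max = 383 - 1 = 382.

382


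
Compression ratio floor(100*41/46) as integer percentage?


100*m/n = 100*41/46 ≈ 89.1304.
floor = 89.

89


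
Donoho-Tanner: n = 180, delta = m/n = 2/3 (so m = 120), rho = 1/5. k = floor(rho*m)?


m = 2/3*180 = 120.
rho = 1/5.
rho*m = 1/5*120 = 24.
k = floor(24) = 24.

24


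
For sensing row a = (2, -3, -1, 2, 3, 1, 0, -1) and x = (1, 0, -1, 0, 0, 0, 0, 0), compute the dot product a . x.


Non-zero terms: ['2*1', '-1*-1']
Products: [2, 1]
y = sum = 3.

3


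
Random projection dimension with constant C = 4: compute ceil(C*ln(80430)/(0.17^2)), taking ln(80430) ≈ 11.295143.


ln(80430) ≈ 11.295143.
eps^2 = 0.17^2 = 0.0289.
C*ln(N)/eps^2 ≈ 4*11.295143/0.0289 ≈ 1563.3416.
m = ceil(1563.3416) = 1564.

1564


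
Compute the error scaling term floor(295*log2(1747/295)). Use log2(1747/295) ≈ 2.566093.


log2(n/k) = log2(1747/295) ≈ 2.566093.
k*log2(n/k) ≈ 295*2.566093 = 756.997435.
floor(756.997435) = 756.

756


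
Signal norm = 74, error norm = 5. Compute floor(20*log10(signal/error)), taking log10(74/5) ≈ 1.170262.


||x||/||e|| = 74/5.
log10(74/5) ≈ 1.170262.
20*log10(||x||/||e||) ≈ 20*1.170262 = 23.40524.
floor(23.40524) = 23.

23


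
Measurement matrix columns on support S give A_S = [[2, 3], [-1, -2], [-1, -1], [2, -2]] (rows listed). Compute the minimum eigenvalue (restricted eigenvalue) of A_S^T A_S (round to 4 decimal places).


A_S^T A_S = [[10, 5], [5, 18]].
trace = 28.
det = 155.
disc = trace^2 - 4*det = 784 - 4*155 = 164.
sqrt(164) ≈ 12.806248.
lam_min = (28 - sqrt(164))/2 ≈ (28 - 12.806248)/2 = 7.596876 ≈ 7.5969.

7.5969


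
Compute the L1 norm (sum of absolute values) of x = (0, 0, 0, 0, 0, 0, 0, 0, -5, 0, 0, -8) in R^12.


Non-zero entries: [(8, -5), (11, -8)]
Absolute values: [5, 8]
||x||_1 = sum = 13.

13


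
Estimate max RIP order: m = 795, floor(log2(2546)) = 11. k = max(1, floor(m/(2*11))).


floor(log2(2546)) = 11.
2*11 = 22.
m/(2*floor(log2(n))) = 795/22 ≈ 36.1364.
floor = 36.
k = max(1, 36) = 36.

36


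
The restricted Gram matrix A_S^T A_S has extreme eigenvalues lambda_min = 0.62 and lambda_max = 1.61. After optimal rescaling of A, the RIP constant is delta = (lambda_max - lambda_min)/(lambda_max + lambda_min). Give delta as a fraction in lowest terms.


lambda_max - lambda_min = 1.61 - 0.62 = 0.99.
lambda_max + lambda_min = 1.61 + 0.62 = 2.23.
delta = 0.99/2.23 = 99/223.

99/223


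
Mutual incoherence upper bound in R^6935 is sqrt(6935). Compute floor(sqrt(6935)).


83^2 = 6889 <= 6935 < 7056 = 84^2, so 83 <= sqrt(6935) < 84.
floor(sqrt(6935)) = 83.

83


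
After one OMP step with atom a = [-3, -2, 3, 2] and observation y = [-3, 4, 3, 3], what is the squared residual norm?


a^T a = 26.
a^T y = 16.
coeff = 16/26 = 8/13.
||r||^2 = 431/13.

431/13


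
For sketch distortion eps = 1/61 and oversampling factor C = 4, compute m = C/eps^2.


1/eps = 61.
(1/eps)^2 = 3721.
m = 4*3721 = 14884.

14884


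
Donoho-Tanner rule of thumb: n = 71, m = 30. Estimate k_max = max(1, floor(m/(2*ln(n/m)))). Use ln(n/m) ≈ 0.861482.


n/m = 71/30.
ln(n/m) ≈ 0.861482.
2*ln(n/m) ≈ 1.722964.
m/(2*ln(n/m)) ≈ 30/1.722964 ≈ 17.4119.
floor = 17.
k_max = max(1, 17) = 17.

17


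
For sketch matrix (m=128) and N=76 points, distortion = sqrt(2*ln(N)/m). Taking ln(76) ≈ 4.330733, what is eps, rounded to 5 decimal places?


ln(76) ≈ 4.330733.
2*ln(N)/m ≈ 2*4.330733/128 ≈ 0.0676677.
eps = sqrt(0.0676677) ≈ 0.2601302 ≈ 0.26013.

0.26013


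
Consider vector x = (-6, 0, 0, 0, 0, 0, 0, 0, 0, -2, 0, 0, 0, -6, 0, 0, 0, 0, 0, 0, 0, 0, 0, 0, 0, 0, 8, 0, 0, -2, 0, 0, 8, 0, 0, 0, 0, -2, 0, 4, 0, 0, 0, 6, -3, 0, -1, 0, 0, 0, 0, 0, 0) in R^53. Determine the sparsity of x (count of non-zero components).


Non-zero positions: [0, 9, 13, 26, 29, 32, 37, 39, 43, 44, 46].
Sparsity = 11.

11


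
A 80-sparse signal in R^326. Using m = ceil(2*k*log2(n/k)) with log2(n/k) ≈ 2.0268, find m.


log2(n/k) = log2(326/80) ≈ 2.0268.
2*k*log2(n/k) ≈ 2*80*2.0268 = 324.288.
m = ceil(324.288) = 325.

325


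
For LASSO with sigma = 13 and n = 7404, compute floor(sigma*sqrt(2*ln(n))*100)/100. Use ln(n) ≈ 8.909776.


ln(7404) ≈ 8.909776.
2*ln(n) ≈ 17.819552.
sqrt(2*ln(n)) ≈ sqrt(17.819552) ≈ 4.221321.
lambda ≈ 13*4.221321 = 54.877173.
floor(lambda*100)/100 = 54.87.

54.87


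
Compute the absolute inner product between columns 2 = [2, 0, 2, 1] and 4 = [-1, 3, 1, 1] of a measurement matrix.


Inner product: 2*-1 + 0*3 + 2*1 + 1*1
Products: [-2, 0, 2, 1]
Sum = 1.
|dot| = 1.

1


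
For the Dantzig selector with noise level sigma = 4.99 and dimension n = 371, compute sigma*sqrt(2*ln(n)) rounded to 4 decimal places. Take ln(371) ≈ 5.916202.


ln(371) ≈ 5.916202.
2*ln(n) ≈ 11.832404.
sqrt(2*ln(n)) ≈ sqrt(11.832404) ≈ 3.439826.
threshold ≈ 4.99*3.439826 = 17.16473174 ≈ 17.1647.

17.1647


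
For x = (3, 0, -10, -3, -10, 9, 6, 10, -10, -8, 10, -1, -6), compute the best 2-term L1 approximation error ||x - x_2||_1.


Sorted |x_i| descending: [10, 10, 10, 10, 10, 9, 8, 6, 6, 3, 3, 1, 0]
Keep top 2: [10, 10]
Tail entries: [10, 10, 10, 9, 8, 6, 6, 3, 3, 1, 0]
L1 error = sum of tail = 66.

66


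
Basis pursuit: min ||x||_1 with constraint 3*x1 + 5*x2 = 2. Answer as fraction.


Axis intercepts:
  x1 = 2/3, x2 = 0: L1 = 2/3
  x1 = 0, x2 = 2/5: L1 = 2/5
x* = (0, 2/5)
||x*||_1 = 2/5.

2/5


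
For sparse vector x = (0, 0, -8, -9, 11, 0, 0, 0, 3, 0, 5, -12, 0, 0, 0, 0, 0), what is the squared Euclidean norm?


Non-zero entries: [(2, -8), (3, -9), (4, 11), (8, 3), (10, 5), (11, -12)]
Squares: [64, 81, 121, 9, 25, 144]
||x||_2^2 = sum = 444.

444


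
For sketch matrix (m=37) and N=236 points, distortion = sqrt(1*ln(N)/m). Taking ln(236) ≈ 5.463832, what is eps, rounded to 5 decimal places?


ln(236) ≈ 5.463832.
1*ln(N)/m ≈ 1*5.463832/37 ≈ 0.14767114.
eps = sqrt(0.14767114) ≈ 0.38428 ≈ 0.38428.

0.38428


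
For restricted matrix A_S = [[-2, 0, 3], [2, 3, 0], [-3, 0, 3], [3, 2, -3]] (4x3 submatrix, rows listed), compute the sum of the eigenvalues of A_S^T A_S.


Sum of eigenvalues of A_S^T A_S = trace(A_S^T A_S) = sum of squared column norms of A_S.
A_S^T A_S diagonal: [26, 13, 27].
trace = 26 + 13 + 27 = 66.

66


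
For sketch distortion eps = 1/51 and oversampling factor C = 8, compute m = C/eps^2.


1/eps = 51.
(1/eps)^2 = 2601.
m = 8*2601 = 20808.

20808


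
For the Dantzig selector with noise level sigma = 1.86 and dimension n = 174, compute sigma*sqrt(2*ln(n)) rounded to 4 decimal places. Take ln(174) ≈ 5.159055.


ln(174) ≈ 5.159055.
2*ln(n) ≈ 10.31811.
sqrt(2*ln(n)) ≈ sqrt(10.31811) ≈ 3.212182.
threshold ≈ 1.86*3.212182 = 5.97465852 ≈ 5.9747.

5.9747


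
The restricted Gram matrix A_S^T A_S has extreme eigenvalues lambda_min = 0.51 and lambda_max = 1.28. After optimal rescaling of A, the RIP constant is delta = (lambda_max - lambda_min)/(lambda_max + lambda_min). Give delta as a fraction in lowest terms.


lambda_max - lambda_min = 1.28 - 0.51 = 0.77.
lambda_max + lambda_min = 1.28 + 0.51 = 1.79.
delta = 0.77/1.79 = 77/179.

77/179


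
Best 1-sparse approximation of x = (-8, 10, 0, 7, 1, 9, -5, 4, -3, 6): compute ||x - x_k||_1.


Sorted |x_i| descending: [10, 9, 8, 7, 6, 5, 4, 3, 1, 0]
Keep top 1: [10]
Tail entries: [9, 8, 7, 6, 5, 4, 3, 1, 0]
L1 error = sum of tail = 43.

43


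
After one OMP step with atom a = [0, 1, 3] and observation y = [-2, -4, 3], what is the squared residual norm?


a^T a = 10.
a^T y = 5.
coeff = 5/10 = 1/2.
||r||^2 = 53/2.

53/2


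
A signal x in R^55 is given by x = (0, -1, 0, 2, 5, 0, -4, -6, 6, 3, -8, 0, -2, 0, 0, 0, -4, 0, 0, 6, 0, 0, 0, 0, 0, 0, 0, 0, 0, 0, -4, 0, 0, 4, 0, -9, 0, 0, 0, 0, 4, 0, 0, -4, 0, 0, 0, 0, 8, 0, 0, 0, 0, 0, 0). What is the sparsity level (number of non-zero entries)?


Non-zero positions: [1, 3, 4, 6, 7, 8, 9, 10, 12, 16, 19, 30, 33, 35, 40, 43, 48].
Sparsity = 17.

17


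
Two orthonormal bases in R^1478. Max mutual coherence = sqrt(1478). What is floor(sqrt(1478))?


38^2 = 1444 <= 1478 < 1521 = 39^2, so 38 <= sqrt(1478) < 39.
floor(sqrt(1478)) = 38.

38


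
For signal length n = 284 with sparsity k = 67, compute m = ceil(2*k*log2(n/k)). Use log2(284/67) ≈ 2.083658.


log2(n/k) = log2(284/67) ≈ 2.083658.
2*k*log2(n/k) ≈ 2*67*2.083658 = 279.210172.
m = ceil(279.210172) = 280.

280


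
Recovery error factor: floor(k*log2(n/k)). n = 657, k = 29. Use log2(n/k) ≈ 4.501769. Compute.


log2(n/k) = log2(657/29) ≈ 4.501769.
k*log2(n/k) ≈ 29*4.501769 = 130.551301.
floor(130.551301) = 130.

130


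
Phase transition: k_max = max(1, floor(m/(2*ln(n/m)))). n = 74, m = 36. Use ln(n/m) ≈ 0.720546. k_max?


n/m = 74/36 = 37/18.
ln(n/m) ≈ 0.720546.
2*ln(n/m) ≈ 1.441092.
m/(2*ln(n/m)) ≈ 36/1.441092 ≈ 24.9811.
floor = 24.
k_max = max(1, 24) = 24.

24


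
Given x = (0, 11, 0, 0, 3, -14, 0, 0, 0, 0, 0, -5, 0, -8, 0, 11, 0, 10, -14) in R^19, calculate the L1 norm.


Non-zero entries: [(1, 11), (4, 3), (5, -14), (11, -5), (13, -8), (15, 11), (17, 10), (18, -14)]
Absolute values: [11, 3, 14, 5, 8, 11, 10, 14]
||x||_1 = sum = 76.

76


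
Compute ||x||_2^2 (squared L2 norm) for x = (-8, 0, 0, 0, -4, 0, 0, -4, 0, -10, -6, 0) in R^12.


Non-zero entries: [(0, -8), (4, -4), (7, -4), (9, -10), (10, -6)]
Squares: [64, 16, 16, 100, 36]
||x||_2^2 = sum = 232.

232


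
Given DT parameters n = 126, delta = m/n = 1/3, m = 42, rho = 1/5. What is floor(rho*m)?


m = 1/3*126 = 42.
rho = 1/5.
rho*m = 1/5*42 = 8.4.
k = floor(8.4) = 8.

8


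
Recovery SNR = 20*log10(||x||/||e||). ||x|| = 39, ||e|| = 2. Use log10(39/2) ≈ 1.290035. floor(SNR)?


||x||/||e|| = 39/2.
log10(39/2) ≈ 1.290035.
20*log10(||x||/||e||) ≈ 20*1.290035 = 25.8007.
floor(25.8007) = 25.

25


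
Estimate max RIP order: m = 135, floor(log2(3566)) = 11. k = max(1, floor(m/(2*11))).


floor(log2(3566)) = 11.
2*11 = 22.
m/(2*floor(log2(n))) = 135/22 ≈ 6.1364.
floor = 6.
k = max(1, 6) = 6.

6


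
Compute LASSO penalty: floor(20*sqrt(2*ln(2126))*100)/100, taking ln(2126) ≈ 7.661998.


ln(2126) ≈ 7.661998.
2*ln(n) ≈ 15.323996.
sqrt(2*ln(n)) ≈ sqrt(15.323996) ≈ 3.914588.
lambda ≈ 20*3.914588 = 78.29176.
floor(lambda*100)/100 = 78.29.

78.29


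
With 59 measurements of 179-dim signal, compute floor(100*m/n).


100*m/n = 100*59/179 ≈ 32.9609.
floor = 32.

32


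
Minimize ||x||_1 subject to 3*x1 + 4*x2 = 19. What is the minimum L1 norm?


Axis intercepts:
  x1 = 19/3, x2 = 0: L1 = 19/3
  x1 = 0, x2 = 19/4: L1 = 19/4
x* = (0, 19/4)
||x*||_1 = 19/4.

19/4


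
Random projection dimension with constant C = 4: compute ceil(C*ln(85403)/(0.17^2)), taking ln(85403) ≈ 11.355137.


ln(85403) ≈ 11.355137.
eps^2 = 0.17^2 = 0.0289.
C*ln(N)/eps^2 ≈ 4*11.355137/0.0289 ≈ 1571.6453.
m = ceil(1571.6453) = 1572.

1572


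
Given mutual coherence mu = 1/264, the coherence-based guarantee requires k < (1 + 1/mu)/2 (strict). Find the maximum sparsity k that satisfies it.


1/mu = 264.
1 + 1/mu = 265.
(1 + 1/mu)/2 = 132.5 is not an integer, so k_max = floor(132.5) = 132.

132


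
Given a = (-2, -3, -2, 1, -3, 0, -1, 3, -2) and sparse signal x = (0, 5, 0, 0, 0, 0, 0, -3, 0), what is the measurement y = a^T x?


Non-zero terms: ['-3*5', '3*-3']
Products: [-15, -9]
y = sum = -24.

-24


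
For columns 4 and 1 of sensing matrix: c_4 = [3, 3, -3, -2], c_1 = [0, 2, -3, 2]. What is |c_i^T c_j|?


Inner product: 3*0 + 3*2 + -3*-3 + -2*2
Products: [0, 6, 9, -4]
Sum = 11.
|dot| = 11.

11


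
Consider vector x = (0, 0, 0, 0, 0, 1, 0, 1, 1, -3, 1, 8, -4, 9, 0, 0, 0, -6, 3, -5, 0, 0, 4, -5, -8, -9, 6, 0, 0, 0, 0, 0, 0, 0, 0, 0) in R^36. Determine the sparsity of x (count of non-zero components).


Non-zero positions: [5, 7, 8, 9, 10, 11, 12, 13, 17, 18, 19, 22, 23, 24, 25, 26].
Sparsity = 16.

16


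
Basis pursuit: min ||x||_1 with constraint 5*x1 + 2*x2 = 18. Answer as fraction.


Axis intercepts:
  x1 = 18/5, x2 = 0: L1 = 18/5
  x1 = 0, x2 = 9: L1 = 9
x* = (18/5, 0)
||x*||_1 = 18/5.

18/5


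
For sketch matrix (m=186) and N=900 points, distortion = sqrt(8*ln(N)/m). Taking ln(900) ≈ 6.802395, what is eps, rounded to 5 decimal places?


ln(900) ≈ 6.802395.
8*ln(N)/m ≈ 8*6.802395/186 ≈ 0.29257613.
eps = sqrt(0.29257613) ≈ 0.5409031 ≈ 0.54090.

0.54090


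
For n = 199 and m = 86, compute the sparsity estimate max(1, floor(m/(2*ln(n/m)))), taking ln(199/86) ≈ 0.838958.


n/m = 199/86.
ln(n/m) ≈ 0.838958.
2*ln(n/m) ≈ 1.677916.
m/(2*ln(n/m)) ≈ 86/1.677916 ≈ 51.2541.
floor = 51.
k_max = max(1, 51) = 51.

51


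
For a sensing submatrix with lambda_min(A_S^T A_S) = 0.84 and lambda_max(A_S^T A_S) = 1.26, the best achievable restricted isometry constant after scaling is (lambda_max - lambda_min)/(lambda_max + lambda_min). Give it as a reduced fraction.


lambda_max - lambda_min = 1.26 - 0.84 = 0.42.
lambda_max + lambda_min = 1.26 + 0.84 = 2.10.
delta = 0.42/2.10 = 42/210 = 1/5.

1/5


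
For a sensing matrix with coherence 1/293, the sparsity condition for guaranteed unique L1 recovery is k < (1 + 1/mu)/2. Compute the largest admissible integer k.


1/mu = 293.
1 + 1/mu = 294.
(1 + 1/mu)/2 = 147 is an integer and the inequality is strict, so k_max = 147 - 1 = 146.

146


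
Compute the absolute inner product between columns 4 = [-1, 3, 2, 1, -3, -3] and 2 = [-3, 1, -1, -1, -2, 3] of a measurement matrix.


Inner product: -1*-3 + 3*1 + 2*-1 + 1*-1 + -3*-2 + -3*3
Products: [3, 3, -2, -1, 6, -9]
Sum = 0.
|dot| = 0.

0


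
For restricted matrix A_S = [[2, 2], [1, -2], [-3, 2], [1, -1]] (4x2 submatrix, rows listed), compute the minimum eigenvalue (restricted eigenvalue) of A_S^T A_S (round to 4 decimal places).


A_S^T A_S = [[15, -5], [-5, 13]].
trace = 28.
det = 170.
disc = trace^2 - 4*det = 784 - 4*170 = 104.
sqrt(104) ≈ 10.198039.
lam_min = (28 - sqrt(104))/2 ≈ (28 - 10.198039)/2 = 8.9009805 ≈ 8.9010.

8.9010


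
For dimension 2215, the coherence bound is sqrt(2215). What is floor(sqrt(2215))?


47^2 = 2209 <= 2215 < 2304 = 48^2, so 47 <= sqrt(2215) < 48.
floor(sqrt(2215)) = 47.

47


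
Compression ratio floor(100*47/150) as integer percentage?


100*m/n = 100*47/150 ≈ 31.3333.
floor = 31.

31


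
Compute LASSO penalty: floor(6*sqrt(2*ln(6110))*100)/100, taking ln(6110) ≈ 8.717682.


ln(6110) ≈ 8.717682.
2*ln(n) ≈ 17.435364.
sqrt(2*ln(n)) ≈ sqrt(17.435364) ≈ 4.175568.
lambda ≈ 6*4.175568 = 25.053408.
floor(lambda*100)/100 = 25.05.

25.05


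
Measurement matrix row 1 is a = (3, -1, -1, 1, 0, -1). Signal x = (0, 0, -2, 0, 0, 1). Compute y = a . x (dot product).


Non-zero terms: ['-1*-2', '-1*1']
Products: [2, -1]
y = sum = 1.

1


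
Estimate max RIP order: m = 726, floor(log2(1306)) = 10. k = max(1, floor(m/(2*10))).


floor(log2(1306)) = 10.
2*10 = 20.
m/(2*floor(log2(n))) = 726/20 ≈ 36.3.
floor = 36.
k = max(1, 36) = 36.

36


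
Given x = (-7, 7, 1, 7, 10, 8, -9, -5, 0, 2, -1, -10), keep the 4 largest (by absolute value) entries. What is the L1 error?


Sorted |x_i| descending: [10, 10, 9, 8, 7, 7, 7, 5, 2, 1, 1, 0]
Keep top 4: [10, 10, 9, 8]
Tail entries: [7, 7, 7, 5, 2, 1, 1, 0]
L1 error = sum of tail = 30.

30


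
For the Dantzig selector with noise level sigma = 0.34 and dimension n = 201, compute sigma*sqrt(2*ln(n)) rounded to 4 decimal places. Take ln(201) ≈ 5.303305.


ln(201) ≈ 5.303305.
2*ln(n) ≈ 10.60661.
sqrt(2*ln(n)) ≈ sqrt(10.60661) ≈ 3.256779.
threshold ≈ 0.34*3.256779 = 1.10730486 ≈ 1.1073.

1.1073


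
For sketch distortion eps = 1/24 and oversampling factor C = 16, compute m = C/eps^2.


1/eps = 24.
(1/eps)^2 = 576.
m = 16*576 = 9216.

9216


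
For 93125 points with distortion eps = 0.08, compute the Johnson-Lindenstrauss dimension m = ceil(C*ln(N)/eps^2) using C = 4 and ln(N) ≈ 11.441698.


ln(93125) ≈ 11.441698.
eps^2 = 0.08^2 = 0.0064.
C*ln(N)/eps^2 ≈ 4*11.441698/0.0064 ≈ 7151.0612.
m = ceil(7151.0612) = 7152.

7152


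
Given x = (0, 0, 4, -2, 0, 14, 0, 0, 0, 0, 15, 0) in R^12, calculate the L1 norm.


Non-zero entries: [(2, 4), (3, -2), (5, 14), (10, 15)]
Absolute values: [4, 2, 14, 15]
||x||_1 = sum = 35.

35


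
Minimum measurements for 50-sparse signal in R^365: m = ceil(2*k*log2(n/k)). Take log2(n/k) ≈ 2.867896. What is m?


log2(n/k) = log2(365/50) ≈ 2.867896.
2*k*log2(n/k) ≈ 2*50*2.867896 = 286.7896.
m = ceil(286.7896) = 287.

287
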